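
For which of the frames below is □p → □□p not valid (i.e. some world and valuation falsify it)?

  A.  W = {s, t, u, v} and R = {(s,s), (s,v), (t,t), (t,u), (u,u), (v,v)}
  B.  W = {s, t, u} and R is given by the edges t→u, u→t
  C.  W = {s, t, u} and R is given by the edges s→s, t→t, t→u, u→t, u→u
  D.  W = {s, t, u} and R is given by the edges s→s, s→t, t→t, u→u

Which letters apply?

The schema □p → □□p is axiom 4; it is valid on a frame iff R is transitive.
(A) R is transitive (R is closed under composition), so the schema is valid here.
(B) R is not transitive (t R u and u R t but not t R t), so the schema fails here.
(C) R is transitive (R is closed under composition), so the schema is valid here.
(D) R is transitive (R is closed under composition), so the schema is valid here.

B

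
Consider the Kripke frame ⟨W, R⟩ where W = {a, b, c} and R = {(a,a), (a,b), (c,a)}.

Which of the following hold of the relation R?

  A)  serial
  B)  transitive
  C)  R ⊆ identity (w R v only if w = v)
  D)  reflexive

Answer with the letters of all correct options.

(A) not serial: b has no R-successor.
(B) not transitive: c R a and a R b but not c R b.
(C) not ⊆ identity: a R b with a ≠ b.
(D) not reflexive: not b R b.

none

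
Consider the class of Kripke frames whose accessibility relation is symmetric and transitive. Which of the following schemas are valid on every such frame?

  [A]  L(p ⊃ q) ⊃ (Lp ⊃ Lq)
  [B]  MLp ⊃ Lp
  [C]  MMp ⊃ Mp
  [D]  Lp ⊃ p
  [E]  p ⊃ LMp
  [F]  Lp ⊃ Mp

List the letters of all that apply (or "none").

A, B, C, E

A symmetric transitive relation is euclidean (uRv and uRw give vRu by symmetry, then vRw by transitivity).
(A) L(p ⊃ q) ⊃ (Lp ⊃ Lq) is axiom K, valid on every Kripke frame — valid.
(B) MLp ⊃ Lp is the dual of axiom 5; it is valid on a frame exactly when R is euclidean. Every such R is euclidean, so valid.
(C) MMp ⊃ Mp is the dual of axiom 4, which corresponds to transitivity. Every such R is transitive — valid.
(D) axiom T: valid iff R is reflexive. Such an R need not be reflexive — not valid.
(E) p ⊃ LMp is axiom B; it is valid on a frame exactly when R is symmetric. Every such R is symmetric, so valid.
(F) axiom D: valid iff R is serial. Such an R need not be serial — not valid.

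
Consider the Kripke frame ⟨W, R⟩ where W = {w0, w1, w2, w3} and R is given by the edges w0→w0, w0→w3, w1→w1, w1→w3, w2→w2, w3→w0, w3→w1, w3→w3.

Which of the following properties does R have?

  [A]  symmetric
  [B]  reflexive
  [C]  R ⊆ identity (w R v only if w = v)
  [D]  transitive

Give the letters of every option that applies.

(A) symmetric: every R-edge is matched by its reverse.
(B) reflexive: each world relates to itself.
(C) not ⊆ identity: w0 R w3 with w0 ≠ w3.
(D) not transitive: w0 R w3 and w3 R w1 but not w0 R w1.

A, B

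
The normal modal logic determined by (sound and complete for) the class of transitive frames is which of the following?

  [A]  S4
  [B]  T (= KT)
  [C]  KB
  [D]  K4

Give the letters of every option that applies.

D

(A) S4 is determined by the class of reflexive and transitive frames.
(B) T (= KT) is determined by the class of reflexive frames.
(C) KB is determined by the class of symmetric frames.
(D) K4 is determined by exactly this class.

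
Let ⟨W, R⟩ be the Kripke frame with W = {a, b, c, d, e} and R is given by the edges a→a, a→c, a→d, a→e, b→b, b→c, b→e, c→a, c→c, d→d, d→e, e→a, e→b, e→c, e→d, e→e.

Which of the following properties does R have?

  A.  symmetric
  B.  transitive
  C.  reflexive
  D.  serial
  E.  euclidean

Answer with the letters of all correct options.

C, D

(A) not symmetric: a R d but not d R a.
(B) not transitive: a R e and e R b but not a R b.
(C) reflexive: each world relates to itself.
(D) serial: every world has an R-successor.
(E) not euclidean: a R c and a R d but not c R d.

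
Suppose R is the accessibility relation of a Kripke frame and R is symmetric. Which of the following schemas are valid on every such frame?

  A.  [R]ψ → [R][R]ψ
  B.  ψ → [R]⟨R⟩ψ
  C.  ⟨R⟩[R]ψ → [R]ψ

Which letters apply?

(A) [R]ψ → [R][R]ψ (axiom 4) characterises the transitive frames. Such an R need not be transitive — not valid.
(B) ψ → [R]⟨R⟩ψ is axiom B; it is valid on a frame exactly when R is symmetric. Every such R is symmetric, so valid.
(C) ⟨R⟩[R]ψ → [R]ψ is the dual of axiom 5, which corresponds to the euclidean property. Such an R need not be euclidean — not valid.

B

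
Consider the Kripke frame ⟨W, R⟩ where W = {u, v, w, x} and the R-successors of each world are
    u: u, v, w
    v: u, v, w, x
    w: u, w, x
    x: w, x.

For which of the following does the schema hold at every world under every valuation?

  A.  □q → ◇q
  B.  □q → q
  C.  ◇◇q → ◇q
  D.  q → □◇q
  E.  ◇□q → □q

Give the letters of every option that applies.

R is reflexive: each world relates to itself.
R is not symmetric: v R w but not w R v.
R is not transitive: u R v and v R x but not u R x.
R is not euclidean: u R w and u R v but not w R v.
R is serial: every world has an R-successor.
(A) axiom D: valid iff R is serial. R is serial — valid.
(B) axiom T: valid iff R is reflexive. R is reflexive — valid.
(C) ◇◇q → ◇q is the dual of axiom 4; it is valid on a frame exactly when R is transitive. R is not transitive, so not valid.
(D) axiom B: valid iff R is symmetric. R is not symmetric — not valid.
(E) ◇□q → □q is the dual of axiom 5, which corresponds to the euclidean property. R is not euclidean — not valid.

A, B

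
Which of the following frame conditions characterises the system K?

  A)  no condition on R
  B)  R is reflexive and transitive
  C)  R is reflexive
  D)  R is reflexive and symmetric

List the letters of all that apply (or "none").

A

(A) K is sound and complete for exactly this class.
(B) this class determines S4, not K.
(C) this class determines T (= KT), not K.
(D) this class determines B (= KTB), not K.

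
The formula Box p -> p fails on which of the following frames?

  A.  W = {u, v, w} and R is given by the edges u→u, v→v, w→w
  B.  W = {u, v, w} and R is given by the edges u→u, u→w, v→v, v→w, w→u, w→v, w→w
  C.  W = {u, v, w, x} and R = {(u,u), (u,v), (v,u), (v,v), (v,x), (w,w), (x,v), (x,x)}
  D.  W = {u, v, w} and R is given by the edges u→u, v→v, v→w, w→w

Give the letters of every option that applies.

none

The schema Box p -> p is axiom T; it is valid on a frame iff R is reflexive.
(A) R is reflexive (each world relates to itself), so the schema is valid here.
(B) R is reflexive (each world relates to itself), so the schema is valid here.
(C) R is reflexive (each world relates to itself), so the schema is valid here.
(D) R is reflexive (each world relates to itself), so the schema is valid here.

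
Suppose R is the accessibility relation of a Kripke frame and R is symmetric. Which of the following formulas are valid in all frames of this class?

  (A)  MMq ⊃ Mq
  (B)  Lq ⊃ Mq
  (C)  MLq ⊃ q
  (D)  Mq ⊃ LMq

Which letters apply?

C

(A) MMq ⊃ Mq is the dual of axiom 4; it is valid on a frame exactly when R is transitive. Such an R need not be transitive, so not valid.
(B) Lq ⊃ Mq (axiom D) characterises the serial frames. Such an R need not be serial — not valid.
(C) MLq ⊃ q is the dual of axiom B; it is valid on a frame exactly when R is symmetric. Every such R is symmetric, so valid.
(D) Mq ⊃ LMq (axiom 5) characterises the euclidean frames. Such an R need not be euclidean — not valid.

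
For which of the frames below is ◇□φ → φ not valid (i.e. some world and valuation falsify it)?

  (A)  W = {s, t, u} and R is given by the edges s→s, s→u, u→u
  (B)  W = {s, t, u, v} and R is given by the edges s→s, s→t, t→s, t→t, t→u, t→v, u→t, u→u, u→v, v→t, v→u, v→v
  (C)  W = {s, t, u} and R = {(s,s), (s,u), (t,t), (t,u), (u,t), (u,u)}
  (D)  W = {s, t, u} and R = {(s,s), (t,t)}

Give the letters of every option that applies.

The schema ◇□φ → φ is the dual of axiom B; it is valid on a frame iff R is symmetric.
(A) R is not symmetric (s R u but not u R s), so the schema fails here.
(B) R is symmetric (every R-edge is matched by its reverse), so the schema is valid here.
(C) R is not symmetric (s R u but not u R s), so the schema fails here.
(D) R is symmetric (every R-edge is matched by its reverse), so the schema is valid here.

A, C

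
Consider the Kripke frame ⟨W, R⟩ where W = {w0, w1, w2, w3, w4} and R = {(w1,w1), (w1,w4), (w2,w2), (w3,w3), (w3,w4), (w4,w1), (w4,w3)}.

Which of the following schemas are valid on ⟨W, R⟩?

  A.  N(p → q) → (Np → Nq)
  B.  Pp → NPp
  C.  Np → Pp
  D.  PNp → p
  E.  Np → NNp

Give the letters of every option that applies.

A, D

R is symmetric: every R-edge is matched by its reverse.
R is not transitive: w1 R w4 and w4 R w3 but not w1 R w3.
R is not euclidean: w4 R w1 and w4 R w3 but not w1 R w3.
R is not serial: w0 has no R-successor.
(A) N(p → q) → (Np → Nq) is the K axiom; it holds on all frames — valid.
(B) Pp → NPp is axiom 5, which corresponds to the euclidean property. R is not euclidean — not valid.
(C) Np → Pp is axiom D; it is valid on a frame exactly when R is serial. R is not serial, so not valid.
(D) PNp → p (the dual of axiom B) characterises the symmetric frames. R is symmetric — valid.
(E) Np → NNp is axiom 4; it is valid on a frame exactly when R is transitive. R is not transitive, so not valid.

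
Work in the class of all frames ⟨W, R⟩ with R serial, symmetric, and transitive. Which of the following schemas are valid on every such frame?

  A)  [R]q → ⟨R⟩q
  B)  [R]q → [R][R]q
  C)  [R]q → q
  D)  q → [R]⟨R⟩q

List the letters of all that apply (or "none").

A, B, C, D

A serial symmetric transitive relation is reflexive (take any v with uRv; symmetry gives vRu and transitivity gives uRu), hence an equivalence relation.
(A) [R]q → ⟨R⟩q is axiom D, which corresponds to seriality. Every such R is serial — valid.
(B) [R]q → [R][R]q is axiom 4, which corresponds to transitivity. Every such R is transitive — valid.
(C) [R]q → q is axiom T, which corresponds to reflexivity. Every such R is reflexive — valid.
(D) axiom B: valid iff R is symmetric. Every such R is symmetric — valid.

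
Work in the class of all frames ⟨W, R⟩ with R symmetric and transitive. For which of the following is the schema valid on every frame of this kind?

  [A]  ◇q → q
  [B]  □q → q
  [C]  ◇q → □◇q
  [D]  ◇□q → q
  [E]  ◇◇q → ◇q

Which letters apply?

A symmetric transitive relation is euclidean (uRv and uRw give vRu by symmetry, then vRw by transitivity).
(A) ◇q → q is valid only on frames where every R-edge is a self-loop. Such an R need not be a subset of the identity — not valid.
(B) □q → q is axiom T; it is valid on a frame exactly when R is reflexive. Such an R need not be reflexive, so not valid.
(C) ◇q → □◇q is axiom 5, which corresponds to the euclidean property. Every such R is euclidean — valid.
(D) the dual of axiom B: valid iff R is symmetric. Every such R is symmetric — valid.
(E) the dual of axiom 4: valid iff R is transitive. Every such R is transitive — valid.

C, D, E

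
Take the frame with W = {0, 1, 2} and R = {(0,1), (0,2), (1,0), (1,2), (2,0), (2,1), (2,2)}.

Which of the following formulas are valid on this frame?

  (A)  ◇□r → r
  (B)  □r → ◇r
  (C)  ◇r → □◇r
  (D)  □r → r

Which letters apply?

A, B

R is not reflexive: not 0 R 0.
R is symmetric: every R-edge is matched by its reverse.
R is not euclidean: 0 R 1 and 0 R 1 but not 1 R 1.
R is serial: every world has an R-successor.
(A) ◇□r → r (the dual of axiom B) characterises the symmetric frames. R is symmetric — valid.
(B) □r → ◇r is axiom D, which corresponds to seriality. R is serial — valid.
(C) ◇r → □◇r (axiom 5) characterises the euclidean frames. R is not euclidean — not valid.
(D) □r → r is axiom T, which corresponds to reflexivity. R is not reflexive — not valid.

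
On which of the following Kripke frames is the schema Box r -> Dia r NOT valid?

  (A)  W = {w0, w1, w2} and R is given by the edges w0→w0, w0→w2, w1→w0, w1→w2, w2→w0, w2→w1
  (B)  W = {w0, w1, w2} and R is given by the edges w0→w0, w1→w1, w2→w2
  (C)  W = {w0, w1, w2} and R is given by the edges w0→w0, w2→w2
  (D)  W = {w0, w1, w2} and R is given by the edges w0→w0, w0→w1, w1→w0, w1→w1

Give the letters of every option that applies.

C, D

The schema Box r -> Dia r is axiom D; it is valid on a frame iff R is serial.
(A) R is serial (every world has an R-successor), so the schema is valid here.
(B) R is serial (every world has an R-successor), so the schema is valid here.
(C) R is not serial (w1 has no R-successor), so the schema fails here.
(D) R is not serial (w2 has no R-successor), so the schema fails here.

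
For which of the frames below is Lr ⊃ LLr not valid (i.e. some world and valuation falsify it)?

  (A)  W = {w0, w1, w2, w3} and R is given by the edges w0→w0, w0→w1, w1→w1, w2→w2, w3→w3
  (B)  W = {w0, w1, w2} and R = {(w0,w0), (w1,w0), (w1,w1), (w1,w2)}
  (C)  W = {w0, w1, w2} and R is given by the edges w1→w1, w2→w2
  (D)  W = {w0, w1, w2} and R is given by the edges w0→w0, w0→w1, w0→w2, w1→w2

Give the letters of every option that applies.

none

The schema Lr ⊃ LLr is axiom 4; it is valid on a frame iff R is transitive.
(A) R is transitive (R is closed under composition), so the schema is valid here.
(B) R is transitive (R is closed under composition), so the schema is valid here.
(C) R is transitive (R is closed under composition), so the schema is valid here.
(D) R is transitive (R is closed under composition), so the schema is valid here.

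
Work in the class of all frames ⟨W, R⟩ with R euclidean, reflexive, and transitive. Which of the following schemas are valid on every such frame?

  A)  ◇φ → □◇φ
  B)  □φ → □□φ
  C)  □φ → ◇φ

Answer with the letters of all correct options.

A relation that is euclidean, reflexive, and transitive is also serial and symmetric.
(A) axiom 5: valid iff R is euclidean. Every such R is euclidean — valid.
(B) axiom 4: valid iff R is transitive. Every such R is transitive — valid.
(C) □φ → ◇φ (axiom D) characterises the serial frames. Every such R is serial — valid.

A, B, C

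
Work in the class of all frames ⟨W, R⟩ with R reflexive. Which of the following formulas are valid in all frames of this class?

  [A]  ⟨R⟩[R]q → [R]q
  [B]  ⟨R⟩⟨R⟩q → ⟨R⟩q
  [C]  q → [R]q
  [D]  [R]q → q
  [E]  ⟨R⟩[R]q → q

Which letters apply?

D

A reflexive relation is serial.
(A) the dual of axiom 5: valid iff R is euclidean. Such an R need not be euclidean — not valid.
(B) ⟨R⟩⟨R⟩q → ⟨R⟩q is the dual of axiom 4; it is valid on a frame exactly when R is transitive. Such an R need not be transitive, so not valid.
(C) q → [R]q is equivalent to ◇p→p; it holds exactly when R ⊆ identity. Such an R need not be a subset of the identity — not valid.
(D) [R]q → q is axiom T; it is valid on a frame exactly when R is reflexive. Every such R is reflexive, so valid.
(E) the dual of axiom B: valid iff R is symmetric. Such an R need not be symmetric — not valid.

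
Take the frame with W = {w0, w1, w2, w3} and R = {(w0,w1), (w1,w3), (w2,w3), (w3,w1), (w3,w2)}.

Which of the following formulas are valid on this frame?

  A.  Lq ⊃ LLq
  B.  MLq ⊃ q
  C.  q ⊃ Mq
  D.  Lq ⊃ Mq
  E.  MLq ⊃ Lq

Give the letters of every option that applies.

R is not reflexive: not w0 R w0.
R is not symmetric: w0 R w1 but not w1 R w0.
R is not transitive: w0 R w1 and w1 R w3 but not w0 R w3.
R is not euclidean: w3 R w1 and w3 R w2 but not w1 R w2.
R is serial: every world has an R-successor.
(A) axiom 4: valid iff R is transitive. R is not transitive — not valid.
(B) MLq ⊃ q is the dual of axiom B; it is valid on a frame exactly when R is symmetric. R is not symmetric, so not valid.
(C) q ⊃ Mq (the dual of axiom T) characterises the reflexive frames. R is not reflexive — not valid.
(D) Lq ⊃ Mq is axiom D; it is valid on a frame exactly when R is serial. R is serial, so valid.
(E) MLq ⊃ Lq (the dual of axiom 5) characterises the euclidean frames. R is not euclidean — not valid.

D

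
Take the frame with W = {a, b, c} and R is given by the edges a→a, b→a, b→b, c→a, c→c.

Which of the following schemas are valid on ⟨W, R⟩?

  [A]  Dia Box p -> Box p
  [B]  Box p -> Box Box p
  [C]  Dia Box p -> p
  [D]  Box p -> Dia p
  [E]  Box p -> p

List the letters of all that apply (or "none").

B, D, E

R is reflexive: each world relates to itself.
R is not symmetric: b R a but not a R b.
R is transitive: R is closed under composition.
R is not euclidean: b R a and b R b but not a R b.
R is serial: every world has an R-successor.
(A) Dia Box p -> Box p is the dual of axiom 5; it is valid on a frame exactly when R is euclidean. R is not euclidean, so not valid.
(B) Box p -> Box Box p (axiom 4) characterises the transitive frames. R is transitive — valid.
(C) Dia Box p -> p (the dual of axiom B) characterises the symmetric frames. R is not symmetric — not valid.
(D) Box p -> Dia p is axiom D, which corresponds to seriality. R is serial — valid.
(E) axiom T: valid iff R is reflexive. R is reflexive — valid.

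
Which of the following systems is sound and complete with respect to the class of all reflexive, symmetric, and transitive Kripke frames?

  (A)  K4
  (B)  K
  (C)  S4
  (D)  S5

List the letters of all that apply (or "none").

D

(A) K4 is determined by the class of transitive frames.
(B) K is determined by the class of arbitrary frames.
(C) S4 is determined by the class of reflexive and transitive frames.
(D) S5 is determined by exactly this class.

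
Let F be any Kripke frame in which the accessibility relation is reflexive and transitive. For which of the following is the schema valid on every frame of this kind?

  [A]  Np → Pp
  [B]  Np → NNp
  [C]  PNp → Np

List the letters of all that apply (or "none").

Reflexive relations are serial.
(A) Np → Pp (axiom D) characterises the serial frames. Every such R is serial — valid.
(B) Np → NNp (axiom 4) characterises the transitive frames. Every such R is transitive — valid.
(C) PNp → Np is the dual of axiom 5, which corresponds to the euclidean property. Such an R need not be euclidean — not valid.

A, B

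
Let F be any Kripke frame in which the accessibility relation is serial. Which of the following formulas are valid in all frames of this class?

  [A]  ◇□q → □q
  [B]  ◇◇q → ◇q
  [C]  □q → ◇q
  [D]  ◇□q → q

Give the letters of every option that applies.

(A) the dual of axiom 5: valid iff R is euclidean. Such an R need not be euclidean — not valid.
(B) ◇◇q → ◇q is the dual of axiom 4; it is valid on a frame exactly when R is transitive. Such an R need not be transitive, so not valid.
(C) □q → ◇q is axiom D, which corresponds to seriality. Every such R is serial — valid.
(D) ◇□q → q (the dual of axiom B) characterises the symmetric frames. Such an R need not be symmetric — not valid.

C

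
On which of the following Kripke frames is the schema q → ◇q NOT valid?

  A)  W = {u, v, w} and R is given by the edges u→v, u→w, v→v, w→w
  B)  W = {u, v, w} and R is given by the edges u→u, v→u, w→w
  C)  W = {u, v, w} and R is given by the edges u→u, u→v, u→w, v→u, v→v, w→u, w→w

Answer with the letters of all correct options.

A, B

The schema q → ◇q is the dual of axiom T; it is valid on a frame iff R is reflexive.
(A) R is not reflexive (not u R u), so the schema fails here.
(B) R is not reflexive (not v R v), so the schema fails here.
(C) R is reflexive (each world relates to itself), so the schema is valid here.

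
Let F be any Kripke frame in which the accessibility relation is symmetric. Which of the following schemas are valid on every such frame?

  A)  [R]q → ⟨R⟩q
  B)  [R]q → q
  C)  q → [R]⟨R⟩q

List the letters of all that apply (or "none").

C

(A) [R]q → ⟨R⟩q is axiom D, which corresponds to seriality. Such an R need not be serial — not valid.
(B) [R]q → q is axiom T, which corresponds to reflexivity. Such an R need not be reflexive — not valid.
(C) q → [R]⟨R⟩q is axiom B; it is valid on a frame exactly when R is symmetric. Every such R is symmetric, so valid.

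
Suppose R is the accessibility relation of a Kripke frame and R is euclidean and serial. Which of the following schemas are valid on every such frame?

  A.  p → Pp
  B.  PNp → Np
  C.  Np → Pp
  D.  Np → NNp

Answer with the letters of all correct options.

B, C

(A) p → Pp is the dual of axiom T, which corresponds to reflexivity. Such an R need not be reflexive — not valid.
(B) PNp → Np (the dual of axiom 5) characterises the euclidean frames. Every such R is euclidean — valid.
(C) Np → Pp is axiom D, which corresponds to seriality. Every such R is serial — valid.
(D) Np → NNp (axiom 4) characterises the transitive frames. Such an R need not be transitive — not valid.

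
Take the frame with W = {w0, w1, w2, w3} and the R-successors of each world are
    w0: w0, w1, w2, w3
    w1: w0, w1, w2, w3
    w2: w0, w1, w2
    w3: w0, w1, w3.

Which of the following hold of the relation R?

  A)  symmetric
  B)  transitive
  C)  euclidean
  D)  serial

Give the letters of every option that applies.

A, D

(A) symmetric: every R-edge is matched by its reverse.
(B) not transitive: w2 R w0 and w0 R w3 but not w2 R w3.
(C) not euclidean: w0 R w2 and w0 R w3 but not w2 R w3.
(D) serial: every world has an R-successor.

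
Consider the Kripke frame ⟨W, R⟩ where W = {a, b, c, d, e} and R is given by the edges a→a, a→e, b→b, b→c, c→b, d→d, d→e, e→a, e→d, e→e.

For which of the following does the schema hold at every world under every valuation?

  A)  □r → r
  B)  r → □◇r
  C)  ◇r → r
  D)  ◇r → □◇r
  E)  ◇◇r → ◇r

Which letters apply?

B

R is not reflexive: not c R c.
R is symmetric: every R-edge is matched by its reverse.
R is not transitive: a R e and e R d but not a R d.
R is not euclidean: e R a and e R d but not a R d.
R is not a subset of the identity: a R e with a ≠ e.
(A) □r → r is axiom T; it is valid on a frame exactly when R is reflexive. R is not reflexive, so not valid.
(B) r → □◇r (axiom B) characterises the symmetric frames. R is symmetric — valid.
(C) ◇r → r is the converse of T; it holds exactly when R ⊆ identity. Here R ⊄ identity — not valid.
(D) ◇r → □◇r is axiom 5; it is valid on a frame exactly when R is euclidean. R is not euclidean, so not valid.
(E) ◇◇r → ◇r (the dual of axiom 4) characterises the transitive frames. R is not transitive — not valid.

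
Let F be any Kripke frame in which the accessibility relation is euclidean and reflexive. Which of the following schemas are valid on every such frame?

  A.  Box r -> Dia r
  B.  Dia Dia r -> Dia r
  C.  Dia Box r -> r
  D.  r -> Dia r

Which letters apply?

A reflexive euclidean relation is also symmetric (from wRw and wRv the euclidean condition gives vRw) and hence transitive; it is an equivalence relation.
(A) Box r -> Dia r is axiom D, which corresponds to seriality. Every such R is serial — valid.
(B) Dia Dia r -> Dia r is the dual of axiom 4; it is valid on a frame exactly when R is transitive. Every such R is transitive, so valid.
(C) Dia Box r -> r (the dual of axiom B) characterises the symmetric frames. Every such R is symmetric — valid.
(D) r -> Dia r (the dual of axiom T) characterises the reflexive frames. Every such R is reflexive — valid.

A, B, C, D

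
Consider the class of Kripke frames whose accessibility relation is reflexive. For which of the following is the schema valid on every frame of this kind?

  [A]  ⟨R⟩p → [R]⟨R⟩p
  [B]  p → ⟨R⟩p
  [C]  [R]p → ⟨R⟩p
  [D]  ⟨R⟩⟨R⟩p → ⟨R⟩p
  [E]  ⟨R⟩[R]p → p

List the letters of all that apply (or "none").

B, C

A reflexive relation is serial.
(A) ⟨R⟩p → [R]⟨R⟩p is axiom 5; it is valid on a frame exactly when R is euclidean. Such an R need not be euclidean, so not valid.
(B) p → ⟨R⟩p is the dual of axiom T; it is valid on a frame exactly when R is reflexive. Every such R is reflexive, so valid.
(C) [R]p → ⟨R⟩p is axiom D, which corresponds to seriality. Every such R is serial — valid.
(D) the dual of axiom 4: valid iff R is transitive. Such an R need not be transitive — not valid.
(E) ⟨R⟩[R]p → p is the dual of axiom B, which corresponds to symmetry. Such an R need not be symmetric — not valid.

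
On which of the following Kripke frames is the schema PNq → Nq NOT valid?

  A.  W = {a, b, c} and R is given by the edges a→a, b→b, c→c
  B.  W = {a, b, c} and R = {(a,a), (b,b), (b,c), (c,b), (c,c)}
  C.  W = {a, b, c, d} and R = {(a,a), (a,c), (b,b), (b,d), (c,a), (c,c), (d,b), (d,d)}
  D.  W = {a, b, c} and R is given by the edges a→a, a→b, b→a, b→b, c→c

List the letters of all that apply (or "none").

none

The schema PNq → Nq is the dual of axiom 5; it is valid on a frame iff R is euclidean.
(A) R is euclidean (any two R-successors of the same world are R-related), so the schema is valid here.
(B) R is euclidean (any two R-successors of the same world are R-related), so the schema is valid here.
(C) R is euclidean (any two R-successors of the same world are R-related), so the schema is valid here.
(D) R is euclidean (any two R-successors of the same world are R-related), so the schema is valid here.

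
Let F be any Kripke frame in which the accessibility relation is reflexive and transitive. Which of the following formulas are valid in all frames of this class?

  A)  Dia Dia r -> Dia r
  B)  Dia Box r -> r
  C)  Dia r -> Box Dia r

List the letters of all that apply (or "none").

Reflexive relations are serial.
(A) Dia Dia r -> Dia r (the dual of axiom 4) characterises the transitive frames. Every such R is transitive — valid.
(B) the dual of axiom B: valid iff R is symmetric. Such an R need not be symmetric — not valid.
(C) axiom 5: valid iff R is euclidean. Such an R need not be euclidean — not valid.

A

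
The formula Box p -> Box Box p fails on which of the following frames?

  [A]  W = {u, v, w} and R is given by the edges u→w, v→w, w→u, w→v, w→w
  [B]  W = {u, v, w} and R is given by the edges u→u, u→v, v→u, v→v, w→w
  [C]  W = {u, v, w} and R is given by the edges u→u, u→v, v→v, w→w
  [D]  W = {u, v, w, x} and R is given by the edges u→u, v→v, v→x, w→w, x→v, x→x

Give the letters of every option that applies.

A

The schema Box p -> Box Box p is axiom 4; it is valid on a frame iff R is transitive.
(A) R is not transitive (u R w and w R u but not u R u), so the schema fails here.
(B) R is transitive (R is closed under composition), so the schema is valid here.
(C) R is transitive (R is closed under composition), so the schema is valid here.
(D) R is transitive (R is closed under composition), so the schema is valid here.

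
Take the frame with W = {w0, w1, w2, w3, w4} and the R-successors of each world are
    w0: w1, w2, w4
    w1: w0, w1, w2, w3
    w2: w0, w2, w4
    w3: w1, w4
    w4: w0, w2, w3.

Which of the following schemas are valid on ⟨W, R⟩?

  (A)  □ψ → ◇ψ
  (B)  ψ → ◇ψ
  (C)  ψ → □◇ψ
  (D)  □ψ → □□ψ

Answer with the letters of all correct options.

A

R is not reflexive: not w0 R w0.
R is not symmetric: w1 R w2 but not w2 R w1.
R is not transitive: w0 R w1 and w1 R w0 but not w0 R w0.
R is serial: every world has an R-successor.
(A) □ψ → ◇ψ is axiom D, which corresponds to seriality. R is serial — valid.
(B) ψ → ◇ψ (the dual of axiom T) characterises the reflexive frames. R is not reflexive — not valid.
(C) ψ → □◇ψ is axiom B, which corresponds to symmetry. R is not symmetric — not valid.
(D) axiom 4: valid iff R is transitive. R is not transitive — not valid.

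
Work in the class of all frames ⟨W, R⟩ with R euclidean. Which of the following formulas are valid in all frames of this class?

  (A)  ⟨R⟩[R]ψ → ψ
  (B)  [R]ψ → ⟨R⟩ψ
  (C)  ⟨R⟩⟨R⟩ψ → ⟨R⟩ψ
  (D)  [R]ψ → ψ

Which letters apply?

(A) ⟨R⟩[R]ψ → ψ is the dual of axiom B, which corresponds to symmetry. Such an R need not be symmetric — not valid.
(B) [R]ψ → ⟨R⟩ψ (axiom D) characterises the serial frames. Such an R need not be serial — not valid.
(C) ⟨R⟩⟨R⟩ψ → ⟨R⟩ψ (the dual of axiom 4) characterises the transitive frames. Such an R need not be transitive — not valid.
(D) axiom T: valid iff R is reflexive. Such an R need not be reflexive — not valid.

none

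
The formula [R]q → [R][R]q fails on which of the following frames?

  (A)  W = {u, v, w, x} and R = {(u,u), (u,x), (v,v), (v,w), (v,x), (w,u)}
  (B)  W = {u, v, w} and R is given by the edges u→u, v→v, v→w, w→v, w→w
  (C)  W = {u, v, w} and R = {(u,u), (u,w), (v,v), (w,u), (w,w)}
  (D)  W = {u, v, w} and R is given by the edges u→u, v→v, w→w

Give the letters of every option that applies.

The schema [R]q → [R][R]q is axiom 4; it is valid on a frame iff R is transitive.
(A) R is not transitive (v R w and w R u but not v R u), so the schema fails here.
(B) R is transitive (R is closed under composition), so the schema is valid here.
(C) R is transitive (R is closed under composition), so the schema is valid here.
(D) R is transitive (R is closed under composition), so the schema is valid here.

A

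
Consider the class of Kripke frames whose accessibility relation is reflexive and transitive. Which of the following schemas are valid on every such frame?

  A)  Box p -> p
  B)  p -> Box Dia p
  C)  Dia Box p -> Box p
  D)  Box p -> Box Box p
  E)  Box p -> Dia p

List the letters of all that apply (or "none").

Reflexive relations are serial.
(A) Box p -> p is axiom T, which corresponds to reflexivity. Every such R is reflexive — valid.
(B) p -> Box Dia p (axiom B) characterises the symmetric frames. Such an R need not be symmetric — not valid.
(C) Dia Box p -> Box p is the dual of axiom 5; it is valid on a frame exactly when R is euclidean. Such an R need not be euclidean, so not valid.
(D) Box p -> Box Box p (axiom 4) characterises the transitive frames. Every such R is transitive — valid.
(E) Box p -> Dia p (axiom D) characterises the serial frames. Every such R is serial — valid.

A, D, E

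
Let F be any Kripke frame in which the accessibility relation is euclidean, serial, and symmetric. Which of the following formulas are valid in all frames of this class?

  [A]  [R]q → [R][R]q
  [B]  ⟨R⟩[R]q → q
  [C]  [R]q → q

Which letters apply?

Serial, symmetric and euclidean together give transitive (from symmetry + euclidean) and then reflexive; the relation is an equivalence.
(A) [R]q → [R][R]q is axiom 4; it is valid on a frame exactly when R is transitive. Every such R is transitive, so valid.
(B) ⟨R⟩[R]q → q (the dual of axiom B) characterises the symmetric frames. Every such R is symmetric — valid.
(C) axiom T: valid iff R is reflexive. Every such R is reflexive — valid.

A, B, C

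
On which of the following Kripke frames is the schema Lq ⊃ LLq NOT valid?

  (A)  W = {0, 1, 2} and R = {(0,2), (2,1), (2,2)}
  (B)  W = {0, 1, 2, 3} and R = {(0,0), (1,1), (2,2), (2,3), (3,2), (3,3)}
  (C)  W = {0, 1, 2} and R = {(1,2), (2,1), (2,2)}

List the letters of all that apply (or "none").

The schema Lq ⊃ LLq is axiom 4; it is valid on a frame iff R is transitive.
(A) R is not transitive (0 R 2 and 2 R 1 but not 0 R 1), so the schema fails here.
(B) R is transitive (R is closed under composition), so the schema is valid here.
(C) R is not transitive (1 R 2 and 2 R 1 but not 1 R 1), so the schema fails here.

A, C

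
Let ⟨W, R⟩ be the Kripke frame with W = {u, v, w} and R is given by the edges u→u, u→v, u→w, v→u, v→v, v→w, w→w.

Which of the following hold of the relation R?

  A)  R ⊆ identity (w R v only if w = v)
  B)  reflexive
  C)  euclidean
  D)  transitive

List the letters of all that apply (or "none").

B, D

(A) not ⊆ identity: u R v with u ≠ v.
(B) reflexive: each world relates to itself.
(C) not euclidean: u R w and u R u but not w R u.
(D) transitive: R is closed under composition.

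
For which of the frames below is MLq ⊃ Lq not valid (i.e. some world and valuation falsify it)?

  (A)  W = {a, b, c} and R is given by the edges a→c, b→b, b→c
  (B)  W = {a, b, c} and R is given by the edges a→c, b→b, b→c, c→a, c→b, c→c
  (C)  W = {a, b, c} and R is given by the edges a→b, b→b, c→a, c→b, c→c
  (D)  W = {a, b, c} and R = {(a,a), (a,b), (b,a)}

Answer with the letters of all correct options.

A, B, C, D

The schema MLq ⊃ Lq is the dual of axiom 5; it is valid on a frame iff R is euclidean.
(A) R is not euclidean (b R c and b R b but not c R b), so the schema fails here.
(B) R is not euclidean (c R a and c R b but not a R b), so the schema fails here.
(C) R is not euclidean (c R a and c R c but not a R c), so the schema fails here.
(D) R is not euclidean (a R b and a R b but not b R b), so the schema fails here.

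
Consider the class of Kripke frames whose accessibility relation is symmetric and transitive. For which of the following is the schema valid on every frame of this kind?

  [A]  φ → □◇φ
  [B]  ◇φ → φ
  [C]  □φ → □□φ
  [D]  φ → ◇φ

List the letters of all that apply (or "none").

A, C

A symmetric transitive relation is euclidean (uRv and uRw give vRu by symmetry, then vRw by transitivity).
(A) φ → □◇φ is axiom B; it is valid on a frame exactly when R is symmetric. Every such R is symmetric, so valid.
(B) ◇φ → φ is the converse of T; it holds exactly when R ⊆ identity. Such an R need not be a subset of the identity — not valid.
(C) □φ → □□φ (axiom 4) characterises the transitive frames. Every such R is transitive — valid.
(D) φ → ◇φ is the dual of axiom T, which corresponds to reflexivity. Such an R need not be reflexive — not valid.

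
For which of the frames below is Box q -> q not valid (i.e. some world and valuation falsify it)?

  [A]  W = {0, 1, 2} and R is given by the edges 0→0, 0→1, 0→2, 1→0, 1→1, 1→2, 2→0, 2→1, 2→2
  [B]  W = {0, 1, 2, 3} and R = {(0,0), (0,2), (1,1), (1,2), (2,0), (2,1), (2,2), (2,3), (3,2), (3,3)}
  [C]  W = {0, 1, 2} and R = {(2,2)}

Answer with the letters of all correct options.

C

The schema Box q -> q is axiom T; it is valid on a frame iff R is reflexive.
(A) R is reflexive (each world relates to itself), so the schema is valid here.
(B) R is reflexive (each world relates to itself), so the schema is valid here.
(C) R is not reflexive (not 0 R 0), so the schema fails here.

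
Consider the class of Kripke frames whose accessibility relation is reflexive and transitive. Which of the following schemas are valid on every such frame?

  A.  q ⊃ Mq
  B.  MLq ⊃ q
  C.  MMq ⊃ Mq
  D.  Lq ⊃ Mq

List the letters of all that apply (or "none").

A, C, D

Reflexive relations are serial.
(A) q ⊃ Mq is the dual of axiom T, which corresponds to reflexivity. Every such R is reflexive — valid.
(B) the dual of axiom B: valid iff R is symmetric. Such an R need not be symmetric — not valid.
(C) MMq ⊃ Mq (the dual of axiom 4) characterises the transitive frames. Every such R is transitive — valid.
(D) Lq ⊃ Mq is axiom D, which corresponds to seriality. Every such R is serial — valid.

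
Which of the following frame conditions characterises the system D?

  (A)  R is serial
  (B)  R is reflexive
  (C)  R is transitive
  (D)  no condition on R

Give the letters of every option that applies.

A

(A) D is sound and complete for exactly this class.
(B) this class determines T (= KT), not D.
(C) this class determines K4, not D.
(D) this class determines K, not D.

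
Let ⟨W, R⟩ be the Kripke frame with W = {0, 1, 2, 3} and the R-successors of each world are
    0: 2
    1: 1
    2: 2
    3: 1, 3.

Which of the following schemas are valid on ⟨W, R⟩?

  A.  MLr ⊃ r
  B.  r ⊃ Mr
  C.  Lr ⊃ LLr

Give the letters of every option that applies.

R is not reflexive: not 0 R 0.
R is not symmetric: 0 R 2 but not 2 R 0.
R is transitive: R is closed under composition.
(A) the dual of axiom B: valid iff R is symmetric. R is not symmetric — not valid.
(B) r ⊃ Mr is the dual of axiom T, which corresponds to reflexivity. R is not reflexive — not valid.
(C) Lr ⊃ LLr is axiom 4; it is valid on a frame exactly when R is transitive. R is transitive, so valid.

C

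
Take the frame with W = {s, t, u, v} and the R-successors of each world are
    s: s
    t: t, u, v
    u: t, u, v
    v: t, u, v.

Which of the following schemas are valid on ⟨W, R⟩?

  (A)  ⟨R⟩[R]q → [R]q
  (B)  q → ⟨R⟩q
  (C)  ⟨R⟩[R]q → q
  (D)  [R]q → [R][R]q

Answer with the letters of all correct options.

R is reflexive: each world relates to itself.
R is symmetric: every R-edge is matched by its reverse.
R is transitive: R is closed under composition.
R is euclidean: any two R-successors of the same world are R-related.
(A) ⟨R⟩[R]q → [R]q is the dual of axiom 5, which corresponds to the euclidean property. R is euclidean — valid.
(B) q → ⟨R⟩q is the dual of axiom T; it is valid on a frame exactly when R is reflexive. R is reflexive, so valid.
(C) ⟨R⟩[R]q → q is the dual of axiom B; it is valid on a frame exactly when R is symmetric. R is symmetric, so valid.
(D) [R]q → [R][R]q is axiom 4, which corresponds to transitivity. R is transitive — valid.

A, B, C, D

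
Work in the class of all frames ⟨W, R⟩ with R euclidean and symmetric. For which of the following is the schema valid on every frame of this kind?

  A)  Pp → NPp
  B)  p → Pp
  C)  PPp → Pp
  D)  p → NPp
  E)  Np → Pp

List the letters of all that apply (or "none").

A symmetric euclidean relation is transitive (uRv and vRw give vRu by symmetry, then uRw by the euclidean condition, applied at v).
(A) Pp → NPp is axiom 5, which corresponds to the euclidean property. Every such R is euclidean — valid.
(B) the dual of axiom T: valid iff R is reflexive. Such an R need not be reflexive — not valid.
(C) the dual of axiom 4: valid iff R is transitive. Every such R is transitive — valid.
(D) axiom B: valid iff R is symmetric. Every such R is symmetric — valid.
(E) Np → Pp is axiom D; it is valid on a frame exactly when R is serial. Such an R need not be serial, so not valid.

A, C, D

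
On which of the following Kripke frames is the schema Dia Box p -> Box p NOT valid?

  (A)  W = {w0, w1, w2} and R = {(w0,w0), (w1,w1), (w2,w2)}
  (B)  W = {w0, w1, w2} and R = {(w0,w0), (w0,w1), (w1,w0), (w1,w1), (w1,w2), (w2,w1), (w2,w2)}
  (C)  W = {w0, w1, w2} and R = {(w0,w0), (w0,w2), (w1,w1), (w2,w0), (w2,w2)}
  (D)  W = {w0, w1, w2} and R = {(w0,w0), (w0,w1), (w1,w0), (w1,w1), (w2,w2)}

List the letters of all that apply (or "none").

B

The schema Dia Box p -> Box p is the dual of axiom 5; it is valid on a frame iff R is euclidean.
(A) R is euclidean (any two R-successors of the same world are R-related), so the schema is valid here.
(B) R is not euclidean (w1 R w0 and w1 R w2 but not w0 R w2), so the schema fails here.
(C) R is euclidean (any two R-successors of the same world are R-related), so the schema is valid here.
(D) R is euclidean (any two R-successors of the same world are R-related), so the schema is valid here.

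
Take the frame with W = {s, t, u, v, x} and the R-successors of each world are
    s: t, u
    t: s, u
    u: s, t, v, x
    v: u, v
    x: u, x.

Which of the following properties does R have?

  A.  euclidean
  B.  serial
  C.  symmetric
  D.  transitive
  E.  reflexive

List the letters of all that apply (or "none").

B, C

(A) not euclidean: u R s and u R v but not s R v.
(B) serial: every world has an R-successor.
(C) symmetric: every R-edge is matched by its reverse.
(D) not transitive: s R t and t R s but not s R s.
(E) not reflexive: not s R s.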